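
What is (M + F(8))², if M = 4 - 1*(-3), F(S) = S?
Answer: 225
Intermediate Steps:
M = 7 (M = 4 + 3 = 7)
(M + F(8))² = (7 + 8)² = 15² = 225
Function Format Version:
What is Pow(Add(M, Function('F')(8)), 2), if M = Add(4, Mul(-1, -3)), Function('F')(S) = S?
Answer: 225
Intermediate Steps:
M = 7 (M = Add(4, 3) = 7)
Pow(Add(M, Function('F')(8)), 2) = Pow(Add(7, 8), 2) = Pow(15, 2) = 225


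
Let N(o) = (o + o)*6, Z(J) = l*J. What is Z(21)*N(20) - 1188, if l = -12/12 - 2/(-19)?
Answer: -108252/19 ≈ -5697.5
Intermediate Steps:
l = -17/19 (l = -12*1/12 - 2*(-1/19) = -1 + 2/19 = -17/19 ≈ -0.89474)
Z(J) = -17*J/19
N(o) = 12*o (N(o) = (2*o)*6 = 12*o)
Z(21)*N(20) - 1188 = (-17/19*21)*(12*20) - 1188 = -357/19*240 - 1188 = -85680/19 - 1188 = -108252/19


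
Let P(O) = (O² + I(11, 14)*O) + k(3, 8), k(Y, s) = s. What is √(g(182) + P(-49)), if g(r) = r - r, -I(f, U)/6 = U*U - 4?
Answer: √58857 ≈ 242.60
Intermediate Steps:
I(f, U) = 24 - 6*U² (I(f, U) = -6*(U*U - 4) = -6*(U² - 4) = -6*(-4 + U²) = 24 - 6*U²)
P(O) = 8 + O² - 1152*O (P(O) = (O² + (24 - 6*14²)*O) + 8 = (O² + (24 - 6*196)*O) + 8 = (O² + (24 - 1176)*O) + 8 = (O² - 1152*O) + 8 = 8 + O² - 1152*O)
g(r) = 0
√(g(182) + P(-49)) = √(0 + (8 + (-49)² - 1152*(-49))) = √(0 + (8 + 2401 + 56448)) = √(0 + 58857) = √58857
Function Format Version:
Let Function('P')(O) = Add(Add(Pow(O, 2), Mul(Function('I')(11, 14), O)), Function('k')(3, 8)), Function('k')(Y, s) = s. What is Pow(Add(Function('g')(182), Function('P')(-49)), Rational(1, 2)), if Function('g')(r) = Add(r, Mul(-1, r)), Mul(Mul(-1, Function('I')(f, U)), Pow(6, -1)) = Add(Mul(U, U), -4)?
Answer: Pow(58857, Rational(1, 2)) ≈ 242.60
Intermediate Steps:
Function('I')(f, U) = Add(24, Mul(-6, Pow(U, 2))) (Function('I')(f, U) = Mul(-6, Add(Mul(U, U), -4)) = Mul(-6, Add(Pow(U, 2), -4)) = Mul(-6, Add(-4, Pow(U, 2))) = Add(24, Mul(-6, Pow(U, 2))))
Function('P')(O) = Add(8, Pow(O, 2), Mul(-1152, O)) (Function('P')(O) = Add(Add(Pow(O, 2), Mul(Add(24, Mul(-6, Pow(14, 2))), O)), 8) = Add(Add(Pow(O, 2), Mul(Add(24, Mul(-6, 196)), O)), 8) = Add(Add(Pow(O, 2), Mul(Add(24, -1176), O)), 8) = Add(Add(Pow(O, 2), Mul(-1152, O)), 8) = Add(8, Pow(O, 2), Mul(-1152, O)))
Function('g')(r) = 0
Pow(Add(Function('g')(182), Function('P')(-49)), Rational(1, 2)) = Pow(Add(0, Add(8, Pow(-49, 2), Mul(-1152, -49))), Rational(1, 2)) = Pow(Add(0, Add(8, 2401, 56448)), Rational(1, 2)) = Pow(Add(0, 58857), Rational(1, 2)) = Pow(58857, Rational(1, 2))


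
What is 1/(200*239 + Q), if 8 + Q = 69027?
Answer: 1/116819 ≈ 8.5603e-6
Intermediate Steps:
Q = 69019 (Q = -8 + 69027 = 69019)
1/(200*239 + Q) = 1/(200*239 + 69019) = 1/(47800 + 69019) = 1/116819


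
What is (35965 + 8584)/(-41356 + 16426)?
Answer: -44549/24930 ≈ -1.7870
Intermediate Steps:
(35965 + 8584)/(-41356 + 16426) = 44549/(-24930) = 44549*(-1/24930) = -44549/24930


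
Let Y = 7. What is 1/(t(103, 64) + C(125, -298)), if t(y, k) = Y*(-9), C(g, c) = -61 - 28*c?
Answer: 1/8220 ≈ 0.00012165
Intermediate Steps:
C(g, c) = -61 - 28*c
t(y, k) = -63 (t(y, k) = 7*(-9) = -63)
1/(t(103, 64) + C(125, -298)) = 1/(-63 + (-61 - 28*(-298))) = 1/(-63 + (-61 + 8344)) = 1/(-63 + 8283) = 1/8220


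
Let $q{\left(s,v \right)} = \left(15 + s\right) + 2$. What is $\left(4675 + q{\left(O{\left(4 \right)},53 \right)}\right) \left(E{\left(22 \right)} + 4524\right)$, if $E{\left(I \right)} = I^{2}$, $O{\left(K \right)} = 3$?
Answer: $23512560$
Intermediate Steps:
$q{\left(s,v \right)} = 17 + s$
$\left(4675 + q{\left(O{\left(4 \right)},53 \right)}\right) \left(E{\left(22 \right)} + 4524\right) = \left(4675 + \left(17 + 3\right)\right) \left(22^{2} + 4524\right) = \left(4675 + 20\right) \left(484 + 4524\right) = 4695 \cdot 5008 = 23512560$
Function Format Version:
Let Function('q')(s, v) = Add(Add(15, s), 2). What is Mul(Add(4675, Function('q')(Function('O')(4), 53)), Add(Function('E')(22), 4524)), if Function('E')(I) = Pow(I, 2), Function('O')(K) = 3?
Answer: 23512560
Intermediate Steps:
Function('q')(s, v) = Add(17, s)
Mul(Add(4675, Function('q')(Function('O')(4), 53)), Add(Function('E')(22), 4524)) = Mul(Add(4675, Add(17, 3)), Add(Pow(22, 2), 4524)) = Mul(Add(4675, 20), Add(484, 4524)) = Mul(4695, 5008) = 23512560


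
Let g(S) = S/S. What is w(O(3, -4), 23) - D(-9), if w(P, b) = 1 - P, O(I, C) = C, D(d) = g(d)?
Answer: 4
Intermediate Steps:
g(S) = 1
D(d) = 1
w(O(3, -4), 23) - D(-9) = (1 - 1*(-4)) - 1*1 = (1 + 4) - 1 = 5 - 1 = 4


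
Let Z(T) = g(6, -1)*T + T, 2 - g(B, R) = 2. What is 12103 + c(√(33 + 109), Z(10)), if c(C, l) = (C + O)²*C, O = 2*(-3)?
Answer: 10399 + 178*√142 ≈ 12520.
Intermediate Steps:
O = -6
g(B, R) = 0 (g(B, R) = 2 - 1*2 = 2 - 2 = 0)
Z(T) = T (Z(T) = 0*T + T = 0 + T = T)
c(C, l) = C*(-6 + C)² (c(C, l) = (C - 6)²*C = (-6 + C)²*C = C*(-6 + C)²)
12103 + c(√(33 + 109), Z(10)) = 12103 + √(33 + 109)*(-6 + √(33 + 109))² = 12103 + √142*(-6 + √142)²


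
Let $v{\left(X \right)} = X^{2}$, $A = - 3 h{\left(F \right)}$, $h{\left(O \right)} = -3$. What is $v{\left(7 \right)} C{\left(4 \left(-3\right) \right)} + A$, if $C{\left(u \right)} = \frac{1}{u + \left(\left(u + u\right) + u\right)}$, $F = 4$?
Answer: $\frac{383}{48} \approx 7.9792$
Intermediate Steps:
$A = 9$ ($A = \left(-3\right) \left(-3\right) = 9$)
$C{\left(u \right)} = \frac{1}{4 u}$ ($C{\left(u \right)} = \frac{1}{u + \left(2 u + u\right)} = \frac{1}{u + 3 u} = \frac{1}{4 u}$)
$v{\left(7 \right)} C{\left(4 \left(-3\right) \right)} + A = 7^{2} \frac{1}{4 \cdot 4 \left(-3\right)} + 9 = 49 \frac{1}{4 \left(-12\right)} + 9 = 49 \cdot \frac{1}{4} \left(- \frac{1}{12}\right) + 9 = 49 \left(- \frac{1}{48}\right) + 9 = - \frac{49}{48} + 9 = \frac{383}{48}$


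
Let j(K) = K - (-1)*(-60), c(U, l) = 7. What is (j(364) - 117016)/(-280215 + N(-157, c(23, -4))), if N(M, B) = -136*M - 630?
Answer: 116712/259493 ≈ 0.44977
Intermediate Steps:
j(K) = -60 + K (j(K) = K - 1*60 = K - 60 = -60 + K)
N(M, B) = -630 - 136*M
(j(364) - 117016)/(-280215 + N(-157, c(23, -4))) = ((-60 + 364) - 117016)/(-280215 + (-630 - 136*(-157))) = (304 - 117016)/(-280215 + (-630 + 21352)) = -116712/(-280215 + 20722) = -116712/(-259493) = -116712*(-1/259493) = 116712/259493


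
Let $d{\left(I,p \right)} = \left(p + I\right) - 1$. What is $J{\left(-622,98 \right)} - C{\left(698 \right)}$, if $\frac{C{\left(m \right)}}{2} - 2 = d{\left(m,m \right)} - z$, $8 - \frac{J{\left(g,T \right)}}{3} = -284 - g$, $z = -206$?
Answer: $-4196$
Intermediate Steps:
$J{\left(g,T \right)} = 876 + 3 g$ ($J{\left(g,T \right)} = 24 - 3 \left(-284 - g\right) = 24 + \left(852 + 3 g\right) = 876 + 3 g$)
$d{\left(I,p \right)} = -1 + I + p$ ($d{\left(I,p \right)} = \left(I + p\right) - 1 = -1 + I + p$)
$C{\left(m \right)} = 414 + 4 m$ ($C{\left(m \right)} = 4 + 2 \left(\left(-1 + m + m\right) - -206\right) = 4 + 2 \left(\left(-1 + 2 m\right) + 206\right) = 4 + 2 \left(205 + 2 m\right) = 4 + \left(410 + 4 m\right) = 414 + 4 m$)
$J{\left(-622,98 \right)} - C{\left(698 \right)} = \left(876 + 3 \left(-622\right)\right) - \left(414 + 4 \cdot 698\right) = \left(876 - 1866\right) - \left(414 + 2792\right) = -990 - 3206 = -4196$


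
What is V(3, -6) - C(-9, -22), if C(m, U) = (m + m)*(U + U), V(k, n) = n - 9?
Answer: -807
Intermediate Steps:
V(k, n) = -9 + n
C(m, U) = 4*U*m (C(m, U) = (2*m)*(2*U) = 4*U*m)
V(3, -6) - C(-9, -22) = (-9 - 6) - 4*(-22)*(-9) = -15 - 1*792 = -15 - 792 = -807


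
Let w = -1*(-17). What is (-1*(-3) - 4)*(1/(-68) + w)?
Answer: -1155/68 ≈ -16.985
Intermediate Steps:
w = 17
(-1*(-3) - 4)*(1/(-68) + w) = (-1*(-3) - 4)*(1/(-68) + 17) = (3 - 4)*(-1/68 + 17) = -1*1155/68 = -1155/68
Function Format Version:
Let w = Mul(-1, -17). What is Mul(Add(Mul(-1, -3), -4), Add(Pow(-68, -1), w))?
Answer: Rational(-1155, 68) ≈ -16.985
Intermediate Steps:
w = 17
Mul(Add(Mul(-1, -3), -4), Add(Pow(-68, -1), w)) = Mul(Add(Mul(-1, -3), -4), Add(Pow(-68, -1), 17)) = Mul(Add(3, -4), Add(Rational(-1, 68), 17)) = Mul(-1, Rational(1155, 68)) = Rational(-1155, 68)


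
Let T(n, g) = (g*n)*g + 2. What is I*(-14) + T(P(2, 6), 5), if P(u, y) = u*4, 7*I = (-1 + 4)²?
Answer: 184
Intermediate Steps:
I = 9/7 (I = (-1 + 4)²/7 = (⅐)*3² = (⅐)*9 = 9/7 ≈ 1.2857)
P(u, y) = 4*u
T(n, g) = 2 + n*g² (T(n, g) = n*g² + 2 = 2 + n*g²)
I*(-14) + T(P(2, 6), 5) = (9/7)*(-14) + (2 + (4*2)*5²) = -18 + (2 + 8*25) = -18 + (2 + 200) = -18 + 202 = 184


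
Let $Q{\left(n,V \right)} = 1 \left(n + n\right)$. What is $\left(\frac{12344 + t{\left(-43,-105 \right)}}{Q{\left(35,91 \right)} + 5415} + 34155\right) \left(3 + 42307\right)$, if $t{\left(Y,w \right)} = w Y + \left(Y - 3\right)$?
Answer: $\frac{1585414832456}{1097} \approx 1.4452 \cdot 10^{9}$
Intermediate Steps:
$Q{\left(n,V \right)} = 2 n$ ($Q{\left(n,V \right)} = 1 \cdot 2 n = 2 n$)
$t{\left(Y,w \right)} = -3 + Y + Y w$ ($t{\left(Y,w \right)} = Y w + \left(-3 + Y\right) = -3 + Y + Y w$)
$\left(\frac{12344 + t{\left(-43,-105 \right)}}{Q{\left(35,91 \right)} + 5415} + 34155\right) \left(3 + 42307\right) = \left(\frac{12344 - -4469}{2 \cdot 35 + 5415} + 34155\right) \left(3 + 42307\right) = \left(\frac{12344 - -4469}{70 + 5415} + 34155\right) 42310 = \left(\frac{12344 + 4469}{5485} + 34155\right) 42310 = \left(16813 \cdot \frac{1}{5485} + 34155\right) 42310 = \left(\frac{16813}{5485} + 34155\right) 42310 = \frac{187356988}{5485} \cdot 42310 = \frac{1585414832456}{1097}$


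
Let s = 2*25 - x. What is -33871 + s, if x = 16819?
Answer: -50640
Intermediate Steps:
s = -16769 (s = 2*25 - 1*16819 = 50 - 16819 = -16769)
-33871 + s = -33871 - 16769 = -50640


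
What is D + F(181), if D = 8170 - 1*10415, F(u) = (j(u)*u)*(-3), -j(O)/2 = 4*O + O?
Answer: 980585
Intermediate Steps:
j(O) = -10*O (j(O) = -2*(4*O + O) = -10*O)
F(u) = 30*u**2 (F(u) = ((-10*u)*u)*(-3) = -10*u**2*(-3) = 30*u**2)
D = -2245 (D = 8170 - 10415 = -2245)
D + F(181) = -2245 + 30*181**2 = -2245 + 30*32761 = -2245 + 982830 = 980585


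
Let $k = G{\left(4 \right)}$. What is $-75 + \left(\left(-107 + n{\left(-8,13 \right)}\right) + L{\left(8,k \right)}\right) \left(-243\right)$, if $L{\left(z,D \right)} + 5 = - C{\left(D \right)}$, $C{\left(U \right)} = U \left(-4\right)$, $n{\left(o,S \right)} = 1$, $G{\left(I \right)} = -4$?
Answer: $30786$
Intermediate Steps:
$k = -4$
$C{\left(U \right)} = - 4 U$
$L{\left(z,D \right)} = -5 + 4 D$ ($L{\left(z,D \right)} = -5 - - 4 D = -5 + 4 D$)
$-75 + \left(\left(-107 + n{\left(-8,13 \right)}\right) + L{\left(8,k \right)}\right) \left(-243\right) = -75 + \left(\left(-107 + 1\right) + \left(-5 + 4 \left(-4\right)\right)\right) \left(-243\right) = -75 + \left(-106 - 21\right) \left(-243\right) = -75 - -30861 = -75 + 30861 = 30786$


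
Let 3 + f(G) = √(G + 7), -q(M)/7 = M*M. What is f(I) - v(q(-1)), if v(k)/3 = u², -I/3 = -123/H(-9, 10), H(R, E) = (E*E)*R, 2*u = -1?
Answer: -15/4 + √659/10 ≈ -1.1829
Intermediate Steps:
u = -½ (u = (½)*(-1) = -½ ≈ -0.50000)
q(M) = -7*M² (q(M) = -7*M*M = -7*M²)
H(R, E) = R*E² (H(R, E) = E²*R = R*E²)
I = -41/100 (I = -(-369)/((-9*10²)) = -(-369)/((-9*100)) = -(-369)/(-900) = -(-369)*(-1)/900 = -3*41/300 = -41/100 ≈ -0.41000)
v(k) = ¾ (v(k) = 3*(-½)² = 3*(¼) = ¾)
f(G) = -3 + √(7 + G) (f(G) = -3 + √(G + 7) = -3 + √(7 + G))
f(I) - v(q(-1)) = (-3 + √(7 - 41/100)) - 1*¾ = (-3 + √(659/100)) - ¾ = (-3 + √659/10) - ¾ = -15/4 + √659/10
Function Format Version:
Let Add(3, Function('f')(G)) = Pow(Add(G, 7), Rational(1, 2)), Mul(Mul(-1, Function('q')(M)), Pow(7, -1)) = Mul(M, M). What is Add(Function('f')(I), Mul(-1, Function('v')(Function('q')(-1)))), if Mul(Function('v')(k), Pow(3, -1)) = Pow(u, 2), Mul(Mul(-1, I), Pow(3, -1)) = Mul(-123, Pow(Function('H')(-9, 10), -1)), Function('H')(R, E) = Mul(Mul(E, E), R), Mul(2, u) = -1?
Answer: Add(Rational(-15, 4), Mul(Rational(1, 10), Pow(659, Rational(1, 2)))) ≈ -1.1829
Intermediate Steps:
u = Rational(-1, 2) (u = Mul(Rational(1, 2), -1) = Rational(-1, 2) ≈ -0.50000)
Function('q')(M) = Mul(-7, Pow(M, 2)) (Function('q')(M) = Mul(-7, Mul(M, M)) = Mul(-7, Pow(M, 2)))
Function('H')(R, E) = Mul(R, Pow(E, 2)) (Function('H')(R, E) = Mul(Pow(E, 2), R) = Mul(R, Pow(E, 2)))
I = Rational(-41, 100) (I = Mul(-3, Mul(-123, Pow(Mul(-9, Pow(10, 2)), -1))) = Mul(-3, Mul(-123, Pow(Mul(-9, 100), -1))) = Mul(-3, Mul(-123, Pow(-900, -1))) = Mul(-3, Mul(-123, Rational(-1, 900))) = Mul(-3, Rational(41, 300)) = Rational(-41, 100) ≈ -0.41000)
Function('v')(k) = Rational(3, 4) (Function('v')(k) = Mul(3, Pow(Rational(-1, 2), 2)) = Mul(3, Rational(1, 4)) = Rational(3, 4))
Function('f')(G) = Add(-3, Pow(Add(7, G), Rational(1, 2))) (Function('f')(G) = Add(-3, Pow(Add(G, 7), Rational(1, 2))) = Add(-3, Pow(Add(7, G), Rational(1, 2))))
Add(Function('f')(I), Mul(-1, Function('v')(Function('q')(-1)))) = Add(Add(-3, Pow(Add(7, Rational(-41, 100)), Rational(1, 2))), Mul(-1, Rational(3, 4))) = Add(Add(-3, Pow(Rational(659, 100), Rational(1, 2))), Rational(-3, 4)) = Add(Add(-3, Mul(Rational(1, 10), Pow(659, Rational(1, 2)))), Rational(-3, 4)) = Add(Rational(-15, 4), Mul(Rational(1, 10), Pow(659, Rational(1, 2))))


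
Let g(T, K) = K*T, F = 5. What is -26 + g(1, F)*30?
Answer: 124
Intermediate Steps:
-26 + g(1, F)*30 = -26 + (5*1)*30 = -26 + 5*30 = -26 + 150 = 124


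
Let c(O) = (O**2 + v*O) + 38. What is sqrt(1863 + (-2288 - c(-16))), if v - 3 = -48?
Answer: I*sqrt(1439) ≈ 37.934*I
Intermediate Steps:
v = -45 (v = 3 - 48 = -45)
c(O) = 38 + O**2 - 45*O (c(O) = (O**2 - 45*O) + 38 = 38 + O**2 - 45*O)
sqrt(1863 + (-2288 - c(-16))) = sqrt(1863 + (-2288 - (38 + (-16)**2 - 45*(-16)))) = sqrt(1863 + (-2288 - (38 + 256 + 720))) = sqrt(1863 + (-2288 - 1*1014)) = sqrt(1863 + (-2288 - 1014)) = sqrt(1863 - 3302) = sqrt(-1439) = I*sqrt(1439)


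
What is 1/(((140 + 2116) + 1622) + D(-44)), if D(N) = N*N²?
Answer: -1/81306 ≈ -1.2299e-5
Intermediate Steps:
D(N) = N³
1/(((140 + 2116) + 1622) + D(-44)) = 1/(((140 + 2116) + 1622) + (-44)³) = 1/((2256 + 1622) - 85184) = 1/(3878 - 85184) = 1/(-81306) = -1/81306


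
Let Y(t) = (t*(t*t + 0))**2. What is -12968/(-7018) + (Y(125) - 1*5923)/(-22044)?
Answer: -202814735475167/1172006 ≈ -1.7305e+8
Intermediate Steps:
Y(t) = t**6 (Y(t) = (t*(t**2 + 0))**2 = (t*t**2)**2 = (t**3)**2 = t**6)
-12968/(-7018) + (Y(125) - 1*5923)/(-22044) = -12968/(-7018) + (125**6 - 1*5923)/(-22044) = -12968*(-1/7018) + (3814697265625 - 5923)*(-1/22044) = 6484/3509 + 3814697259702*(-1/22044) = 6484/3509 - 635782876617/3674 = -202814735475167/1172006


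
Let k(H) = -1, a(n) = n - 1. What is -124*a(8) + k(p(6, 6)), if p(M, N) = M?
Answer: -869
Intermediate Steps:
a(n) = -1 + n
-124*a(8) + k(p(6, 6)) = -124*(-1 + 8) - 1 = -124*7 - 1 = -868 - 1 = -869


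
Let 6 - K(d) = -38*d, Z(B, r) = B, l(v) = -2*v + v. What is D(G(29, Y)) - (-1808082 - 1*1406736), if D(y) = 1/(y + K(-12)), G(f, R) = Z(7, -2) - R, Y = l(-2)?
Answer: 1430594009/445 ≈ 3.2148e+6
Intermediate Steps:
l(v) = -v
Y = 2 (Y = -1*(-2) = 2)
G(f, R) = 7 - R
K(d) = 6 + 38*d (K(d) = 6 - (-38)*d = 6 + 38*d)
D(y) = 1/(-450 + y) (D(y) = 1/(y + (6 + 38*(-12))) = 1/(y + (6 - 456)) = 1/(y - 450) = 1/(-450 + y))
D(G(29, Y)) - (-1808082 - 1*1406736) = 1/(-450 + (7 - 1*2)) - (-1808082 - 1*1406736) = 1/(-450 + (7 - 2)) - (-1808082 - 1406736) = 1/(-450 + 5) - 1*(-3214818) = 1/(-445) + 3214818 = -1/445 + 3214818 = 1430594009/445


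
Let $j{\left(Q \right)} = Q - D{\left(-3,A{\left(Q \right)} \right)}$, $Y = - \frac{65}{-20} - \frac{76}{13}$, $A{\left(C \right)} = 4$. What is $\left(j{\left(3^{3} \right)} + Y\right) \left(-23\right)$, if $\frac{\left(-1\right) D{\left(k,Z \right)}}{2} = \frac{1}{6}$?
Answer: $- \frac{88757}{156} \approx -568.96$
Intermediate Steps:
$Y = - \frac{135}{52}$ ($Y = \left(-65\right) \left(- \frac{1}{20}\right) - \frac{76}{13} = \frac{13}{4} - \frac{76}{13} = - \frac{135}{52} \approx -2.5962$)
$D{\left(k,Z \right)} = - \frac{1}{3}$ ($D{\left(k,Z \right)} = - \frac{2}{6} = \left(-2\right) \frac{1}{6} = - \frac{1}{3}$)
$j{\left(Q \right)} = \frac{1}{3} + Q$ ($j{\left(Q \right)} = Q - - \frac{1}{3} = Q + \frac{1}{3} = \frac{1}{3} + Q$)
$\left(j{\left(3^{3} \right)} + Y\right) \left(-23\right) = \left(\left(\frac{1}{3} + 3^{3}\right) - \frac{135}{52}\right) \left(-23\right) = \left(\left(\frac{1}{3} + 27\right) - \frac{135}{52}\right) \left(-23\right) = \left(\frac{82}{3} - \frac{135}{52}\right) \left(-23\right) = \frac{3859}{156} \left(-23\right) = - \frac{88757}{156}$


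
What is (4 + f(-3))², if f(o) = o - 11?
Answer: 100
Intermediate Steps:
f(o) = -11 + o
(4 + f(-3))² = (4 + (-11 - 3))² = (4 - 14)² = (-10)² = 100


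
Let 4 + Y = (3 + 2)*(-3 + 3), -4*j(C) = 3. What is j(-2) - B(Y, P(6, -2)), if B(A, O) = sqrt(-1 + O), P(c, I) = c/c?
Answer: -3/4 ≈ -0.75000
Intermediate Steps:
j(C) = -3/4 (j(C) = -1/4*3 = -3/4)
Y = -4 (Y = -4 + (3 + 2)*(-3 + 3) = -4 + 5*0 = -4 + 0 = -4)
P(c, I) = 1
j(-2) - B(Y, P(6, -2)) = -3/4 - sqrt(-1 + 1) = -3/4 - sqrt(0) = -3/4 - 1*0 = -3/4 + 0 = -3/4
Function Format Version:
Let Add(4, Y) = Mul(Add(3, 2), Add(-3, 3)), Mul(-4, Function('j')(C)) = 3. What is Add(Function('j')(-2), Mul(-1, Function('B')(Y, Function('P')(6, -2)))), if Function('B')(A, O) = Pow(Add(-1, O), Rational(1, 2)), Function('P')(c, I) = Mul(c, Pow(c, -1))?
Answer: Rational(-3, 4) ≈ -0.75000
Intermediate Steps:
Function('j')(C) = Rational(-3, 4) (Function('j')(C) = Mul(Rational(-1, 4), 3) = Rational(-3, 4))
Y = -4 (Y = Add(-4, Mul(Add(3, 2), Add(-3, 3))) = Add(-4, Mul(5, 0)) = Add(-4, 0) = -4)
Function('P')(c, I) = 1
Add(Function('j')(-2), Mul(-1, Function('B')(Y, Function('P')(6, -2)))) = Add(Rational(-3, 4), Mul(-1, Pow(Add(-1, 1), Rational(1, 2)))) = Add(Rational(-3, 4), Mul(-1, Pow(0, Rational(1, 2)))) = Add(Rational(-3, 4), Mul(-1, 0)) = Add(Rational(-3, 4), 0) = Rational(-3, 4)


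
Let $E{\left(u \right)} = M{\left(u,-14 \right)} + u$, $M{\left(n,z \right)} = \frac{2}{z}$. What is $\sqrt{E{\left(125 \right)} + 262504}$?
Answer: $\frac{\sqrt{12868814}}{7} \approx 512.47$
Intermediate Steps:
$E{\left(u \right)} = - \frac{1}{7} + u$ ($E{\left(u \right)} = \frac{2}{-14} + u = 2 \left(- \frac{1}{14}\right) + u = - \frac{1}{7} + u$)
$\sqrt{E{\left(125 \right)} + 262504} = \sqrt{\left(- \frac{1}{7} + 125\right) + 262504} = \sqrt{\frac{874}{7} + 262504} = \sqrt{\frac{1838402}{7}} = \frac{\sqrt{12868814}}{7}$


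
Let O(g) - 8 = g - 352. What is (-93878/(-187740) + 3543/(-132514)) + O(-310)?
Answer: -2032319207621/3109772295 ≈ -653.53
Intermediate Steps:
O(g) = -344 + g (O(g) = 8 + (g - 352) = 8 + (-352 + g) = -344 + g)
(-93878/(-187740) + 3543/(-132514)) + O(-310) = (-93878/(-187740) + 3543/(-132514)) + (-344 - 310) = (-93878*(-1/187740) + 3543*(-1/132514)) - 654 = (46939/93870 - 3543/132514) - 654 = 1471873309/3109772295 - 654 = -2032319207621/3109772295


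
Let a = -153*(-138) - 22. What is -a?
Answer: -21092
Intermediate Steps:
a = 21092 (a = 21114 - 22 = 21092)
-a = -1*21092 = -21092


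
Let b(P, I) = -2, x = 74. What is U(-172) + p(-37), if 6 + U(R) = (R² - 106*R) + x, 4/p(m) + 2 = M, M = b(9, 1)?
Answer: 47883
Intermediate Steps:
M = -2
p(m) = -1 (p(m) = 4/(-2 - 2) = 4/(-4) = 4*(-¼) = -1)
U(R) = 68 + R² - 106*R (U(R) = -6 + ((R² - 106*R) + 74) = -6 + (74 + R² - 106*R) = 68 + R² - 106*R)
U(-172) + p(-37) = (68 + (-172)² - 106*(-172)) - 1 = (68 + 29584 + 18232) - 1 = 47884 - 1 = 47883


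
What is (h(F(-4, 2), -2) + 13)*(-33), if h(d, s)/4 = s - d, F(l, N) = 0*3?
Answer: -165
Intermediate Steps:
F(l, N) = 0
h(d, s) = -4*d + 4*s (h(d, s) = 4*(s - d) = -4*d + 4*s)
(h(F(-4, 2), -2) + 13)*(-33) = ((-4*0 + 4*(-2)) + 13)*(-33) = ((0 - 8) + 13)*(-33) = (-8 + 13)*(-33) = 5*(-33) = -165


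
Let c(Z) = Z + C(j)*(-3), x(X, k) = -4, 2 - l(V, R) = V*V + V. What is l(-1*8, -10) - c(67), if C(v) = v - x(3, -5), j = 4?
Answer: -97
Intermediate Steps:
l(V, R) = 2 - V - V**2 (l(V, R) = 2 - (V*V + V) = 2 - (V**2 + V) = 2 - (V + V**2) = 2 + (-V - V**2) = 2 - V - V**2)
C(v) = 4 + v (C(v) = v - 1*(-4) = v + 4 = 4 + v)
c(Z) = -24 + Z (c(Z) = Z + (4 + 4)*(-3) = Z + 8*(-3) = Z - 24 = -24 + Z)
l(-1*8, -10) - c(67) = (2 - (-1)*8 - (-1*8)**2) - (-24 + 67) = (2 - 1*(-8) - 1*(-8)**2) - 1*43 = (2 + 8 - 1*64) - 43 = (2 + 8 - 64) - 43 = -54 - 43 = -97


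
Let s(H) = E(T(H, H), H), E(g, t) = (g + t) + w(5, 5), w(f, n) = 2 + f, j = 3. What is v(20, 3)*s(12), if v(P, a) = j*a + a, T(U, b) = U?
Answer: 372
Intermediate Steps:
v(P, a) = 4*a (v(P, a) = 3*a + a = 4*a)
E(g, t) = 7 + g + t (E(g, t) = (g + t) + (2 + 5) = (g + t) + 7 = 7 + g + t)
s(H) = 7 + 2*H (s(H) = 7 + H + H = 7 + 2*H)
v(20, 3)*s(12) = (4*3)*(7 + 2*12) = 12*(7 + 24) = 12*31 = 372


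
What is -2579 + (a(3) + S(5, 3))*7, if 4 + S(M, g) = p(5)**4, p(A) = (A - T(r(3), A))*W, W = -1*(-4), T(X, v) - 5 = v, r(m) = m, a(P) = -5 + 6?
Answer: 1117400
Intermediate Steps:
a(P) = 1
T(X, v) = 5 + v
W = 4
p(A) = -20 (p(A) = (A - (5 + A))*4 = (A + (-5 - A))*4 = -5*4 = -20)
S(M, g) = 159996 (S(M, g) = -4 + (-20)**4 = -4 + 160000 = 159996)
-2579 + (a(3) + S(5, 3))*7 = -2579 + (1 + 159996)*7 = -2579 + 159997*7 = -2579 + 1119979 = 1117400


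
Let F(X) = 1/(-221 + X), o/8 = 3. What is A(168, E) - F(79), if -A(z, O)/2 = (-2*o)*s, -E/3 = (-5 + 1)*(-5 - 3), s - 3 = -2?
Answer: 13633/142 ≈ 96.007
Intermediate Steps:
o = 24 (o = 8*3 = 24)
s = 1 (s = 3 - 2 = 1)
E = -96 (E = -3*(-5 + 1)*(-5 - 3) = -(-12)*(-8) = -3*32 = -96)
A(z, O) = 96 (A(z, O) = -2*(-2*24) = -(-96) = -2*(-48) = 96)
A(168, E) - F(79) = 96 - 1/(-221 + 79) = 96 - 1/(-142) = 96 - 1*(-1/142) = 96 + 1/142 = 13633/142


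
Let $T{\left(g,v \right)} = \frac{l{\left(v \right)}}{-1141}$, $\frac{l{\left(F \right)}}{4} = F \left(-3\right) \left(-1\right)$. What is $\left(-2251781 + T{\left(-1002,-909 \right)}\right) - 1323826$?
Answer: $- \frac{4079756679}{1141} \approx -3.5756 \cdot 10^{6}$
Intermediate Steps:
$l{\left(F \right)} = 12 F$ ($l{\left(F \right)} = 4 F \left(-3\right) \left(-1\right) = 4 - 3 F \left(-1\right) = 4 \cdot 3 F = 12 F$)
$T{\left(g,v \right)} = - \frac{12 v}{1141}$ ($T{\left(g,v \right)} = \frac{12 v}{-1141} = 12 v \left(- \frac{1}{1141}\right) = - \frac{12 v}{1141}$)
$\left(-2251781 + T{\left(-1002,-909 \right)}\right) - 1323826 = \left(-2251781 - - \frac{10908}{1141}\right) - 1323826 = \left(-2251781 + \frac{10908}{1141}\right) - 1323826 = - \frac{2569271213}{1141} - 1323826 = - \frac{4079756679}{1141}$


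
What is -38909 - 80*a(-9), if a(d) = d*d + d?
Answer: -44669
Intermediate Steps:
a(d) = d + d**2 (a(d) = d**2 + d = d + d**2)
-38909 - 80*a(-9) = -38909 - (-720)*(1 - 9) = -38909 - (-720)*(-8) = -38909 - 80*72 = -38909 - 5760 = -44669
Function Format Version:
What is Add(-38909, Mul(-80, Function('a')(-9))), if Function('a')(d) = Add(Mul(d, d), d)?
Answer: -44669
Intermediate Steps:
Function('a')(d) = Add(d, Pow(d, 2)) (Function('a')(d) = Add(Pow(d, 2), d) = Add(d, Pow(d, 2)))
Add(-38909, Mul(-80, Function('a')(-9))) = Add(-38909, Mul(-80, Mul(-9, Add(1, -9)))) = Add(-38909, Mul(-80, Mul(-9, -8))) = Add(-38909, Mul(-80, 72)) = Add(-38909, -5760) = -44669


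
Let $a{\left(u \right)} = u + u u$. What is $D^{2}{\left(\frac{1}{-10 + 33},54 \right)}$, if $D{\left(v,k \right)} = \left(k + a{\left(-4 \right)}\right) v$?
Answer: $\frac{4356}{529} \approx 8.2344$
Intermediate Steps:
$a{\left(u \right)} = u + u^{2}$
$D{\left(v,k \right)} = v \left(12 + k\right)$ ($D{\left(v,k \right)} = \left(k - 4 \left(1 - 4\right)\right) v = \left(k - -12\right) v = \left(k + 12\right) v = \left(12 + k\right) v = v \left(12 + k\right)$)
$D^{2}{\left(\frac{1}{-10 + 33},54 \right)} = \left(\frac{12 + 54}{-10 + 33}\right)^{2} = \left(\frac{1}{23} \cdot 66\right)^{2} = \left(\frac{66}{23}\right)^{2} = \frac{4356}{529}$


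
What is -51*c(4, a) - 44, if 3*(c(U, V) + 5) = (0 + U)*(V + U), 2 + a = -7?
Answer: 551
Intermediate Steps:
a = -9 (a = -2 - 7 = -9)
c(U, V) = -5 + U*(U + V)/3 (c(U, V) = -5 + ((0 + U)*(V + U))/3 = -5 + (U*(U + V))/3 = -5 + U*(U + V)/3)
-51*c(4, a) - 44 = -51*(-5 + (⅓)*4² + (⅓)*4*(-9)) - 44 = -51*(-5 + (⅓)*16 - 12) - 44 = -51*(-5 + 16/3 - 12) - 44 = -51*(-35/3) - 44 = 595 - 44 = 551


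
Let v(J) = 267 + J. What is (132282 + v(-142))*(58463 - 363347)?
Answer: -40368775788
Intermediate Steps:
(132282 + v(-142))*(58463 - 363347) = (132282 + (267 - 142))*(58463 - 363347) = (132282 + 125)*(-304884) = 132407*(-304884) = -40368775788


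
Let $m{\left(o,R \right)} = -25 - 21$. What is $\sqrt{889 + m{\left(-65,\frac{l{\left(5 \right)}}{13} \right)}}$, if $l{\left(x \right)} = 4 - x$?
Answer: $\sqrt{843} \approx 29.034$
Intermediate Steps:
$m{\left(o,R \right)} = -46$
$\sqrt{889 + m{\left(-65,\frac{l{\left(5 \right)}}{13} \right)}} = \sqrt{889 - 46} = \sqrt{843}$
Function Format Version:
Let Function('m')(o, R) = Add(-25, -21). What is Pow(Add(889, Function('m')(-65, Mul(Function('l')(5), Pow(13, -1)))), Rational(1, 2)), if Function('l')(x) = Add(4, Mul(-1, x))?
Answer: Pow(843, Rational(1, 2)) ≈ 29.034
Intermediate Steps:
Function('m')(o, R) = -46
Pow(Add(889, Function('m')(-65, Mul(Function('l')(5), Pow(13, -1)))), Rational(1, 2)) = Pow(Add(889, -46), Rational(1, 2)) = Pow(843, Rational(1, 2))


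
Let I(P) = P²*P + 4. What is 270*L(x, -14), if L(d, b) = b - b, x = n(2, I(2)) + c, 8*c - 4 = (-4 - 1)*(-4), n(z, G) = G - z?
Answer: 0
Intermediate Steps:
I(P) = 4 + P³ (I(P) = P³ + 4 = 4 + P³)
c = 3 (c = ½ + ((-4 - 1)*(-4))/8 = ½ + (-5*(-4))/8 = ½ + (⅛)*20 = ½ + 5/2 = 3)
x = 13 (x = ((4 + 2³) - 1*2) + 3 = ((4 + 8) - 2) + 3 = (12 - 2) + 3 = 10 + 3 = 13)
L(d, b) = 0
270*L(x, -14) = 270*0 = 0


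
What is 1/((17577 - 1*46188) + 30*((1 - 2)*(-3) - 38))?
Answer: -1/29661 ≈ -3.3714e-5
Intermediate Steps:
1/((17577 - 1*46188) + 30*((1 - 2)*(-3) - 38)) = 1/((17577 - 46188) + 30*(-1*(-3) - 38)) = 1/(-28611 + 30*(3 - 38)) = 1/(-28611 + 30*(-35)) = 1/(-28611 - 1050) = 1/(-29661) = -1/29661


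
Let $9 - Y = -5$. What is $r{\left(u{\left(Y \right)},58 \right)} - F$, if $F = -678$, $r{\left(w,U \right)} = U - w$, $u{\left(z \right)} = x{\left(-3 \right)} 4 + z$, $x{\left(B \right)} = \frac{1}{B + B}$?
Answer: $\frac{2168}{3} \approx 722.67$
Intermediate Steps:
$x{\left(B \right)} = \frac{1}{2 B}$
$Y = 14$ ($Y = 9 - -5 = 9 + 5 = 14$)
$u{\left(z \right)} = - \frac{2}{3} + z$ ($u{\left(z \right)} = \frac{1}{2 \left(-3\right)} 4 + z = \frac{1}{2} \left(- \frac{1}{3}\right) 4 + z = \left(- \frac{1}{6}\right) 4 + z = - \frac{2}{3} + z$)
$r{\left(u{\left(Y \right)},58 \right)} - F = \left(58 - \left(- \frac{2}{3} + 14\right)\right) - -678 = \left(58 - \frac{40}{3}\right) + 678 = \frac{134}{3} + 678 = \frac{2168}{3}$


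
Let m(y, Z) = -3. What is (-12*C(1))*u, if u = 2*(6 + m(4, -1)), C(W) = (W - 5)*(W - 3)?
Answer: -576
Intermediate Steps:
C(W) = (-5 + W)*(-3 + W)
u = 6 (u = 2*(6 - 3) = 2*3 = 6)
(-12*C(1))*u = -12*(15 + 1**2 - 8*1)*6 = -12*(15 + 1 - 8)*6 = -12*8*6 = -96*6 = -576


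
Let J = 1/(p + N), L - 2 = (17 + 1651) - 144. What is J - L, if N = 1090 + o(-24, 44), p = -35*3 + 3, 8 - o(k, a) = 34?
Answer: -1468011/962 ≈ -1526.0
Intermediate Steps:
o(k, a) = -26 (o(k, a) = 8 - 1*34 = 8 - 34 = -26)
p = -102 (p = -105 + 3 = -102)
N = 1064 (N = 1090 - 26 = 1064)
L = 1526 (L = 2 + ((17 + 1651) - 144) = 2 + (1668 - 144) = 2 + 1524 = 1526)
J = 1/962 (J = 1/(-102 + 1064) = 1/962 ≈ 0.0010395)
J - L = 1/962 - 1*1526 = 1/962 - 1526 = -1468011/962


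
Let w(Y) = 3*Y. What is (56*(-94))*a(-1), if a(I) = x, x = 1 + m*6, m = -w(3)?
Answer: 278992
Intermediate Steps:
m = -9 (m = -3*3 = -1*9 = -9)
x = -53 (x = 1 - 9*6 = 1 - 54 = -53)
a(I) = -53
(56*(-94))*a(-1) = (56*(-94))*(-53) = -5264*(-53) = 278992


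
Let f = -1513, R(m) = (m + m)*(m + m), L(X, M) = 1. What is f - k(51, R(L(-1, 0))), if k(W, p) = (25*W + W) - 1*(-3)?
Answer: -2842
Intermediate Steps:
R(m) = 4*m² (R(m) = (2*m)*(2*m) = 4*m²)
k(W, p) = 3 + 26*W (k(W, p) = 26*W + 3 = 3 + 26*W)
f - k(51, R(L(-1, 0))) = -1513 - (3 + 26*51) = -1513 - (3 + 1326) = -1513 - 1*1329 = -1513 - 1329 = -2842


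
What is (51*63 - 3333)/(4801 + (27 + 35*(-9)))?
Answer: -120/4513 ≈ -0.026590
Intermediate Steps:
(51*63 - 3333)/(4801 + (27 + 35*(-9))) = (3213 - 3333)/(4801 + (27 - 315)) = -120/(4801 - 288) = -120/4513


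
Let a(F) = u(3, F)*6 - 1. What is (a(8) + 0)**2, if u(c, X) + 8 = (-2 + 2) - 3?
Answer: 4489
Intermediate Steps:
u(c, X) = -11 (u(c, X) = -8 + ((-2 + 2) - 3) = -8 + (0 - 3) = -8 - 3 = -11)
a(F) = -67 (a(F) = -11*6 - 1 = -66 - 1 = -67)
(a(8) + 0)**2 = (-67 + 0)**2 = (-67)**2 = 4489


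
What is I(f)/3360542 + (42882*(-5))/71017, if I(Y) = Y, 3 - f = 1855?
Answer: -360332666852/119327805607 ≈ -3.0197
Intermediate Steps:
f = -1852 (f = 3 - 1*1855 = 3 - 1855 = -1852)
I(f)/3360542 + (42882*(-5))/71017 = -1852/3360542 + (42882*(-5))/71017 = -1852*1/3360542 - 214410*1/71017 = -926/1680271 - 214410/71017 = -360332666852/119327805607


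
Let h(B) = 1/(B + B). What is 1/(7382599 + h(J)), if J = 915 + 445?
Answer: 2720/20080669281 ≈ 1.3545e-7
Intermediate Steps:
J = 1360
h(B) = 1/(2*B)
1/(7382599 + h(J)) = 1/(7382599 + (½)/1360) = 1/(7382599 + (½)*(1/1360)) = 1/(7382599 + 1/2720) = 1/(20080669281/2720) = 2720/20080669281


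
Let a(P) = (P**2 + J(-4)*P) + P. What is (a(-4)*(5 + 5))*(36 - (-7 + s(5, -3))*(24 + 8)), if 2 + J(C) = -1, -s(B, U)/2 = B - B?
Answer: 62400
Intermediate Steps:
s(B, U) = 0 (s(B, U) = -2*(B - B) = -2*0 = 0)
J(C) = -3 (J(C) = -2 - 1 = -3)
a(P) = P**2 - 2*P (a(P) = (P**2 - 3*P) + P = P**2 - 2*P)
(a(-4)*(5 + 5))*(36 - (-7 + s(5, -3))*(24 + 8)) = ((-4*(-2 - 4))*(5 + 5))*(36 - (-7 + 0)*(24 + 8)) = (-4*(-6)*10)*(36 - (-7)*32) = (24*10)*(36 - 1*(-224)) = 240*(36 + 224) = 240*260 = 62400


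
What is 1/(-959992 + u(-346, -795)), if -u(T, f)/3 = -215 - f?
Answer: -1/961732 ≈ -1.0398e-6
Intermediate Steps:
u(T, f) = 645 + 3*f (u(T, f) = -3*(-215 - f) = 645 + 3*f)
1/(-959992 + u(-346, -795)) = 1/(-959992 + (645 + 3*(-795))) = 1/(-959992 + (645 - 2385)) = 1/(-959992 - 1740) = 1/(-961732) = -1/961732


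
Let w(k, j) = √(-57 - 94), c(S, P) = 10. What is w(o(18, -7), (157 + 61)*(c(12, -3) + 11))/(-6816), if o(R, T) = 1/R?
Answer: -I*√151/6816 ≈ -0.0018028*I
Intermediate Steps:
w(k, j) = I*√151 (w(k, j) = √(-151) = I*√151)
w(o(18, -7), (157 + 61)*(c(12, -3) + 11))/(-6816) = (I*√151)/(-6816) = (I*√151)*(-1/6816) = -I*√151/6816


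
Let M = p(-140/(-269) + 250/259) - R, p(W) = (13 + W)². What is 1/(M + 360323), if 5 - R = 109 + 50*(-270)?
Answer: 4854048241/1685018945353696 ≈ 2.8807e-6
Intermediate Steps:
R = 13396 (R = 5 - (109 + 50*(-270)) = 5 - (109 - 13500) = 5 - 1*(-13391) = 5 + 13391 = 13396)
M = -64006278988147/4854048241 (M = (13 + (-140/(-269) + 250/259))² - 1*13396 = (13 + (-140*(-1/269) + 250*(1/259)))² - 13396 = (13 + (140/269 + 250/259))² - 13396 = (13 + 103510/69671)² - 13396 = (1009233/69671)² - 13396 = 1018551248289/4854048241 - 13396 = -64006278988147/4854048241 ≈ -13186.)
1/(M + 360323) = 1/(-64006278988147/4854048241 + 360323) = 1/(1685018945353696/4854048241) = 4854048241/1685018945353696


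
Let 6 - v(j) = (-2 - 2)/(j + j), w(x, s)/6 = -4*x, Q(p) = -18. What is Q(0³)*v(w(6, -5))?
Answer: -431/4 ≈ -107.75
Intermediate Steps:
w(x, s) = -24*x (w(x, s) = 6*(-4*x) = -24*x)
v(j) = 6 + 2/j (v(j) = 6 - (-2 - 2)/(j + j) = 6 - (-4)/(2*j) = 6 - (-4)*1/(2*j) = 6 - (-2)/j = 6 + 2/j)
Q(0³)*v(w(6, -5)) = -18*(6 + 2/((-24*6))) = -18*(6 + 2/(-144)) = -18*(6 + 2*(-1/144)) = -18*(6 - 1/72) = -18*431/72 = -431/4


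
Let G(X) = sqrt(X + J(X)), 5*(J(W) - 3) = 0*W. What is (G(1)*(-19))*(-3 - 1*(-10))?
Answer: -266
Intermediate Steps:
J(W) = 3 (J(W) = 3 + (0*W)/5 = 3 + (1/5)*0 = 3 + 0 = 3)
G(X) = sqrt(3 + X) (G(X) = sqrt(X + 3) = sqrt(3 + X))
(G(1)*(-19))*(-3 - 1*(-10)) = (sqrt(3 + 1)*(-19))*(-3 - 1*(-10)) = (sqrt(4)*(-19))*(-3 + 10) = (2*(-19))*7 = -38*7 = -266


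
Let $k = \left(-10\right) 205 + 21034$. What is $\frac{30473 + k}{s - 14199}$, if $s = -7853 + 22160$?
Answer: $\frac{49457}{108} \approx 457.94$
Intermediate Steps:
$s = 14307$
$k = 18984$ ($k = -2050 + 21034 = 18984$)
$\frac{30473 + k}{s - 14199} = \frac{30473 + 18984}{14307 - 14199} = \frac{49457}{108}$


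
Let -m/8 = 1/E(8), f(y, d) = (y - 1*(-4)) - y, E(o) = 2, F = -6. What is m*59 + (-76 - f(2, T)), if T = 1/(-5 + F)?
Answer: -316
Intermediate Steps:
T = -1/11 (T = 1/(-5 - 6) = 1/(-11) = -1/11 ≈ -0.090909)
f(y, d) = 4 (f(y, d) = (y + 4) - y = (4 + y) - y = 4)
m = -4 (m = -8/2 = -8*½ = -4)
m*59 + (-76 - f(2, T)) = -4*59 + (-76 - 1*4) = -236 + (-76 - 4) = -236 - 80 = -316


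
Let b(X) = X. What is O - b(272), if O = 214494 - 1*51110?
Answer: 163112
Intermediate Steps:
O = 163384 (O = 214494 - 51110 = 163384)
O - b(272) = 163384 - 1*272 = 163384 - 272 = 163112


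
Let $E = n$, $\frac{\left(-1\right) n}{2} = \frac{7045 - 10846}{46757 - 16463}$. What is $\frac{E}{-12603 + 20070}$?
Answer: $\frac{1267}{37700883} \approx 3.3607 \cdot 10^{-5}$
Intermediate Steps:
$n = \frac{1267}{5049}$ ($n = - 2 \frac{7045 - 10846}{46757 - 16463} = - 2 \left(- \frac{3801}{30294}\right) = - 2 \left(\left(-3801\right) \frac{1}{30294}\right) = \left(-2\right) \left(- \frac{1267}{10098}\right) = \frac{1267}{5049} \approx 0.25094$)
$E = \frac{1267}{5049} \approx 0.25094$
$\frac{E}{-12603 + 20070} = \frac{1267}{5049 \left(-12603 + 20070\right)} = \frac{1267}{5049 \cdot 7467} = \frac{1267}{5049} \cdot \frac{1}{7467} = \frac{1267}{37700883}$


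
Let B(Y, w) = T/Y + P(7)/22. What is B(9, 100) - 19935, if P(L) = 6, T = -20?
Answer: -1973758/99 ≈ -19937.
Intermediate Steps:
B(Y, w) = 3/11 - 20/Y (B(Y, w) = -20/Y + 6/22 = -20/Y + 6*(1/22) = -20/Y + 3/11 = 3/11 - 20/Y)
B(9, 100) - 19935 = (3/11 - 20/9) - 19935 = -193/99 - 19935 = -1973758/99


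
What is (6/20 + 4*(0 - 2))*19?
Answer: -1463/10 ≈ -146.30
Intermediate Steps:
(6/20 + 4*(0 - 2))*19 = (6*(1/20) + 4*(-2))*19 = (3/10 - 8)*19 = -77/10*19 = -1463/10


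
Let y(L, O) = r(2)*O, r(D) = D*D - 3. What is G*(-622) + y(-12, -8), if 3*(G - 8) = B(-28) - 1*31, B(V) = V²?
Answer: -161106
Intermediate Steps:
r(D) = -3 + D² (r(D) = D² - 3 = -3 + D²)
y(L, O) = O (y(L, O) = (-3 + 2²)*O = (-3 + 4)*O = 1*O = O)
G = 259 (G = 8 + ((-28)² - 1*31)/3 = 8 + (784 - 31)/3 = 8 + (⅓)*753 = 8 + 251 = 259)
G*(-622) + y(-12, -8) = 259*(-622) - 8 = -161098 - 8 = -161106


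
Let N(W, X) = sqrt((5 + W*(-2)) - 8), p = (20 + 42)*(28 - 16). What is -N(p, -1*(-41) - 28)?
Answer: -I*sqrt(1491) ≈ -38.613*I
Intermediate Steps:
p = 744 (p = 62*12 = 744)
N(W, X) = sqrt(-3 - 2*W) (N(W, X) = sqrt((5 - 2*W) - 8) = sqrt(-3 - 2*W))
-N(p, -1*(-41) - 28) = -sqrt(-3 - 2*744) = -sqrt(-3 - 1488) = -sqrt(-1491) = -I*sqrt(1491)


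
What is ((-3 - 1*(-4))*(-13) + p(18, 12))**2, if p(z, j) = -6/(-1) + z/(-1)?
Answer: 625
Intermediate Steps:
p(z, j) = 6 - z (p(z, j) = -6*(-1) + z*(-1) = 6 - z)
((-3 - 1*(-4))*(-13) + p(18, 12))**2 = ((-3 - 1*(-4))*(-13) + (6 - 1*18))**2 = ((-3 + 4)*(-13) + (6 - 18))**2 = (1*(-13) - 12)**2 = (-13 - 12)**2 = (-25)**2 = 625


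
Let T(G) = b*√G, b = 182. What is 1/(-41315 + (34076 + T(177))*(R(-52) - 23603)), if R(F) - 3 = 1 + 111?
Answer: -800418403/637435112686477897 + 4274816*√177/637435112686477897 ≈ -1.1665e-9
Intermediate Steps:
R(F) = 115 (R(F) = 3 + (1 + 111) = 3 + 112 = 115)
T(G) = 182*√G
1/(-41315 + (34076 + T(177))*(R(-52) - 23603)) = 1/(-41315 + (34076 + 182*√177)*(115 - 23603)) = 1/(-41315 + (34076 + 182*√177)*(-23488)) = 1/(-41315 + (-800377088 - 4274816*√177)) = 1/(-800418403 - 4274816*√177)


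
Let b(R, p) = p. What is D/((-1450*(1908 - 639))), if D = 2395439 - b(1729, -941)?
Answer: -239638/184005 ≈ -1.3023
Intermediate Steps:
D = 2396380 (D = 2395439 - 1*(-941) = 2395439 + 941 = 2396380)
D/((-1450*(1908 - 639))) = 2396380/((-1450*(1908 - 639))) = 2396380/((-1450*1269)) = 2396380/(-1840050) = 2396380*(-1/1840050) = -239638/184005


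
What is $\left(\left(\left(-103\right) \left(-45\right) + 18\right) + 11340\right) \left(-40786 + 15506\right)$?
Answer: $-404303040$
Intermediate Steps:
$\left(\left(\left(-103\right) \left(-45\right) + 18\right) + 11340\right) \left(-40786 + 15506\right) = \left(\left(4635 + 18\right) + 11340\right) \left(-25280\right) = \left(4653 + 11340\right) \left(-25280\right) = 15993 \left(-25280\right) = -404303040$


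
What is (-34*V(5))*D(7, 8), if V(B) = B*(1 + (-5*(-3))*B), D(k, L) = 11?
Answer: -142120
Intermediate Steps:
V(B) = B*(1 + 15*B)
(-34*V(5))*D(7, 8) = -170*(1 + 15*5)*11 = -170*(1 + 75)*11 = -170*76*11 = -34*380*11 = -12920*11 = -142120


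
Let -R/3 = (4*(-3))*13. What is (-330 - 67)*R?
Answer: -185796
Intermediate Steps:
R = 468 (R = -3*4*(-3)*13 = -(-36)*13 = -3*(-156) = 468)
(-330 - 67)*R = (-330 - 67)*468 = -397*468 = -185796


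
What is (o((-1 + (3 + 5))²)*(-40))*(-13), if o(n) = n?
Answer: 25480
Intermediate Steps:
(o((-1 + (3 + 5))²)*(-40))*(-13) = ((-1 + (3 + 5))²*(-40))*(-13) = ((-1 + 8)²*(-40))*(-13) = (7²*(-40))*(-13) = (49*(-40))*(-13) = -1960*(-13) = 25480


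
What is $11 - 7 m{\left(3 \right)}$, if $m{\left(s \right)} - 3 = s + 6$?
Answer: $-73$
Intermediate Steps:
$m{\left(s \right)} = 9 + s$ ($m{\left(s \right)} = 3 + \left(s + 6\right) = 3 + \left(6 + s\right) = 9 + s$)
$11 - 7 m{\left(3 \right)} = 11 - 7 \left(9 + 3\right) = 11 - 84 = -73$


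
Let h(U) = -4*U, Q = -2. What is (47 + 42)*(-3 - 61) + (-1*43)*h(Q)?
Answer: -6040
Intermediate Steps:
(47 + 42)*(-3 - 61) + (-1*43)*h(Q) = (47 + 42)*(-3 - 61) + (-1*43)*(-4*(-2)) = 89*(-64) - 43*8 = -5696 - 344 = -6040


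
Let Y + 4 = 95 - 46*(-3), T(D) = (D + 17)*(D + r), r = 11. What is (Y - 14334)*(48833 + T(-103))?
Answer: -800388225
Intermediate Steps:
T(D) = (11 + D)*(17 + D) (T(D) = (D + 17)*(D + 11) = (17 + D)*(11 + D) = (11 + D)*(17 + D))
Y = 229 (Y = -4 + (95 - 46*(-3)) = -4 + (95 + 138) = -4 + 233 = 229)
(Y - 14334)*(48833 + T(-103)) = (229 - 14334)*(48833 + (187 + (-103)² + 28*(-103))) = -14105*(48833 + (187 + 10609 - 2884)) = -14105*(48833 + 7912) = -14105*56745 = -800388225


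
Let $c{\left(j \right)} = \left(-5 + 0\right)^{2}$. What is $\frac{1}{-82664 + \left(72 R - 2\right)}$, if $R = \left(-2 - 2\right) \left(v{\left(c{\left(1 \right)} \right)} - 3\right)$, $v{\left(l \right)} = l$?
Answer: $- \frac{1}{89002} \approx -1.1236 \cdot 10^{-5}$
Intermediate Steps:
$c{\left(j \right)} = 25$ ($c{\left(j \right)} = \left(-5\right)^{2} = 25$)
$R = -88$ ($R = \left(-2 - 2\right) \left(25 - 3\right) = - 4 \left(25 - 3\right) = \left(-4\right) 22 = -88$)
$\frac{1}{-82664 + \left(72 R - 2\right)} = \frac{1}{-82664 + \left(72 \left(-88\right) - 2\right)} = \frac{1}{-82664 - 6338} = \frac{1}{-89002} = - \frac{1}{89002}$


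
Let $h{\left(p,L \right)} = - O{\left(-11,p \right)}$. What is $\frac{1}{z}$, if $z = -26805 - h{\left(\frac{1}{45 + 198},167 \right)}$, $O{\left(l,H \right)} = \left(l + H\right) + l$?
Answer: $- \frac{243}{6518960} \approx -3.7276 \cdot 10^{-5}$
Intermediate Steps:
$O{\left(l,H \right)} = H + 2 l$ ($O{\left(l,H \right)} = \left(H + l\right) + l = H + 2 l$)
$h{\left(p,L \right)} = 22 - p$ ($h{\left(p,L \right)} = - (p + 2 \left(-11\right)) = - (p - 22) = - (-22 + p) = 22 - p$)
$z = - \frac{6518960}{243}$ ($z = -26805 - \left(22 - \frac{1}{45 + 198}\right) = -26805 - \left(22 - \frac{1}{243}\right) = -26805 - \frac{5345}{243} = - \frac{6518960}{243} \approx -26827.0$)
$\frac{1}{z} = \frac{1}{- \frac{6518960}{243}} = - \frac{243}{6518960}$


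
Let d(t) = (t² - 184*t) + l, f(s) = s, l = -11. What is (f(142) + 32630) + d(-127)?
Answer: 72258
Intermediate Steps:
d(t) = -11 + t² - 184*t (d(t) = (t² - 184*t) - 11 = -11 + t² - 184*t)
(f(142) + 32630) + d(-127) = (142 + 32630) + (-11 + (-127)² - 184*(-127)) = 32772 + (-11 + 16129 + 23368) = 32772 + 39486 = 72258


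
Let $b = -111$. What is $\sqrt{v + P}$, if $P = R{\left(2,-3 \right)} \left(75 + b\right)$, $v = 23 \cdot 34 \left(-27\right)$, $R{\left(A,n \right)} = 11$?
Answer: $3 i \sqrt{2390} \approx 146.66 i$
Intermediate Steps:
$v = -21114$ ($v = 782 \left(-27\right) = -21114$)
$P = -396$ ($P = 11 \left(75 - 111\right) = 11 \left(-36\right) = -396$)
$\sqrt{v + P} = \sqrt{-21114 - 396} = \sqrt{-21510} = 3 i \sqrt{2390}$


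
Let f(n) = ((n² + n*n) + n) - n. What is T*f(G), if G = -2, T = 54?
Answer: 432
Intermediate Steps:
f(n) = 2*n² (f(n) = ((n² + n²) + n) - n = (2*n² + n) - n = (n + 2*n²) - n = 2*n²)
T*f(G) = 54*(2*(-2)²) = 54*(2*4) = 54*8 = 432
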